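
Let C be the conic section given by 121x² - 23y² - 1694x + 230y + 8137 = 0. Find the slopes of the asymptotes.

11√23/23 and -11√23/23

Group: 121(x² - 14x) -23(y² - 10y) = -8137
Complete the square in x and y: 121(x - 7)² -23(y - 5)² = -8137 + 5929 - 575 = -2783
Dividing both sides by -2783: (y - 5)²/121 - (x - 7)²/23 = 1
Hyperbola, center (7, 5), transverse axis vertical; a² = 121, b² = 23.
For a vertical hyperbola the asymptotes have slope ±a/b.
Here that is ±11/√23 = ±11√23/23.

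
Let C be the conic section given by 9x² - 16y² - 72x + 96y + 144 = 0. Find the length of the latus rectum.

32/3

Group: 9(x² - 8x) -16(y² - 6y) = -144
Complete the square: 9(x - 4)² -16(y - 3)² = -144 + 144 - 144 = -144
Dividing both sides by -144: (y - 3)²/9 - (x - 4)²/16 = 1
Hyperbola, center (4, 3), transverse axis vertical; a² = 9, b² = 16.
Latus rectum length = 2b²/a = 2·16/3 = 32/3.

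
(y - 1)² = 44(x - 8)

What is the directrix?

x = -3

Vertex (8, 1); 4p = 44 so p = 11. Opens right.
Directrix is the vertical line x = h − p = 8 − (11) = -3.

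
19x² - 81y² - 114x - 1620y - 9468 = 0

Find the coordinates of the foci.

(-7, -10) and (13, -10)

Group the x- and y-terms: 19(x² - 6x) -81(y² + 20y) = 9468
Complete the square in x and y: 19(x - 3)² -81(y + 10)² = 9468 + 171 - 8100 = 1539
Dividing both sides by 1539: (x - 3)²/81 - (y + 10)²/19 = 1
Hyperbola, center (3, -10), transverse axis horizontal; a² = 81, b² = 19.
c² = a² + b² = 81 + 19 = 100, so c = 10.
Foci lie on the horizontal axis through the center: (h ± c, k).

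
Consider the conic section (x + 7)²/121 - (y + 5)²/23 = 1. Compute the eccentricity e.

e = 12/11

Center (-7, -5). The positive term is the x-term, so the transverse axis is horizontal; a² = 121, b² = 23.
c² = a² + b² = 144, so c = 12.
e = c/a = 12/11.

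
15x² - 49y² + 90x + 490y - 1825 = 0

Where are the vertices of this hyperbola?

(-10, 5) and (4, 5)

Group the x- and y-terms: 15(x² + 6x) -49(y² - 10y) = 1825
Complete the square: 15(x + 3)² -49(y - 5)² = 1825 + 135 - 1225 = 735
Divide by 735: (x + 3)²/49 - (y - 5)²/15 = 1
Hyperbola, center (-3, 5), transverse axis horizontal; a² = 49, b² = 15.
a = 7. Vertices at (h ± a, k).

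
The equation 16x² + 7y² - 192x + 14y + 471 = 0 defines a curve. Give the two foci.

(6, -4) and (6, 2)

Group: 16(x² - 12x) + 7(y² + 2y) = -471
Complete the square in x and y: 16(x - 6)² + 7(y + 1)² = -471 + 576 + 7 = 112
Divide through by 112 to get (x - 6)²/7 + (y + 1)²/16 = 1.
Ellipse, center (6, -1), major axis vertical; a² = 16, b² = 7.
c² = a² - b² = 16 - 7 = 9, so c = 3.
Foci lie on the vertical axis through the center: (h, k ± c).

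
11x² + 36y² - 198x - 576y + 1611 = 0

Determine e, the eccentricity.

Rearranging, 11(x² - 18x) + 36(y² - 16y) = -1611.
Completing the square gives 11(x - 9)² + 36(y - 8)² = -1611 + 891 + 2304 = 1584.
Dividing both sides by 1584: (x - 9)²/144 + (y - 8)²/44 = 1
Ellipse, center (9, 8), major axis horizontal; a² = 144, b² = 44.
c² = a² - b² = 100, so c = 10.
e = c/a = 10/12 = 5/6.

e = 5/6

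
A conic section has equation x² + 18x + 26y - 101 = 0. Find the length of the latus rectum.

26

Only x is squared. Complete the square in x: (x + 9)² = -26(y - 7).
Vertex (-9, 7); 4p = -26 so p = -13/2. Opens down.
Latus rectum length = |4p| = 26.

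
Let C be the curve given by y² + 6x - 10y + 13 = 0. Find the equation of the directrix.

Only y is squared. Complete the square in y: (y - 5)² = -6(x - 2).
Vertex (2, 5); 4p = -6 so p = -3/2. Opens left.
Directrix is the vertical line x = h − p = 2 − (-3/2) = 7/2.

x = 7/2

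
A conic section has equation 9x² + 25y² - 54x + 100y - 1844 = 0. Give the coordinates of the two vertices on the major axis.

Group: 9(x² - 6x) + 25(y² + 4y) = 1844
Complete the square: 9(x - 3)² + 25(y + 2)² = 1844 + 81 + 100 = 2025
Divide through by 2025 to get (x - 3)²/225 + (y + 2)²/81 = 1.
Ellipse, center (3, -2), major axis horizontal; a² = 225, b² = 81.
a = 15. Vertices at (h ± a, k).

(-12, -2) and (18, -2)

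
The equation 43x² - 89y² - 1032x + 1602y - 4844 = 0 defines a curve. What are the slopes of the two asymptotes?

√3827/89 and -√3827/89

Rearranging, 43(x² - 24x) -89(y² - 18y) = 4844.
Complete the square in x and y: 43(x - 12)² -89(y - 9)² = 4844 + 6192 - 7209 = 3827
Divide by 3827: (x - 12)²/89 - (y - 9)²/43 = 1
Hyperbola, center (12, 9), transverse axis horizontal; a² = 89, b² = 43.
For a horizontal hyperbola the asymptotes have slope ±b/a.
Here that is ±√43/√89 = ±√3827/89.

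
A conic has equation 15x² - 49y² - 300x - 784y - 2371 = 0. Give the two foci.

Group: 15(x² - 20x) -49(y² + 16y) = 2371
Complete the square in x and y: 15(x - 10)² -49(y + 8)² = 2371 + 1500 - 3136 = 735
Divide by 735: (x - 10)²/49 - (y + 8)²/15 = 1
Hyperbola, center (10, -8), transverse axis horizontal; a² = 49, b² = 15.
c² = a² + b² = 49 + 15 = 64, so c = 8.
Foci lie on the horizontal axis through the center: (h ± c, k).

(2, -8) and (18, -8)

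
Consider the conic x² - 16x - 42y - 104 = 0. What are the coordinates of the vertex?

(8, -4)

Only x is squared. Complete the square in x: (x - 8)² = 42(y + 4).
Vertex (8, -4); 4p = 42 so p = 21/2. Opens up.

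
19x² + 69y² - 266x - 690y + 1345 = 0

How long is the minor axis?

2√19

Group: 19(x² - 14x) + 69(y² - 10y) = -1345
Complete the square: 19(x - 7)² + 69(y - 5)² = -1345 + 931 + 1725 = 1311
Divide through by 1311 to get (x - 7)²/69 + (y - 5)²/19 = 1.
Ellipse, center (7, 5), major axis horizontal; a² = 69, b² = 19.
b² = 19 so b = √19; the minor axis has length 2b = 2√19.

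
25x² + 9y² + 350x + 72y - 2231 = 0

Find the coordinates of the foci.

(-7, -20) and (-7, 12)

25(x² + 14x) + 9(y² + 8y) = 2231
Complete the square: 25(x + 7)² + 9(y + 4)² = 2231 + 1225 + 144 = 3600
Divide by 3600: (x + 7)²/144 + (y + 4)²/400 = 1
Ellipse, center (-7, -4), major axis vertical; a² = 400, b² = 144.
c² = a² - b² = 400 - 144 = 256, so c = 16.
Foci lie on the vertical axis through the center: (h, k ± c).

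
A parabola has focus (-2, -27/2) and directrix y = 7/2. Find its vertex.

(-2, -5)

The vertex is the midpoint between the focus and the directrix along the axis of symmetry.
Axis is vertical (directrix is horizontal). Vertex y-coordinate = (-27/2 + 7/2)/2 = -5; x-coordinate = -2.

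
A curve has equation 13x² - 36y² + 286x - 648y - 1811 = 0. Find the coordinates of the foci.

(-18, -9) and (-4, -9)

13(x² + 22x) -36(y² + 18y) = 1811
13(x + 11)² -36(y + 9)² = 1811 + 1573 - 2916 = 468
Divide by 468: (x + 11)²/36 - (y + 9)²/13 = 1
Hyperbola, center (-11, -9), transverse axis horizontal; a² = 36, b² = 13.
c² = a² + b² = 36 + 13 = 49, so c = 7.
Foci lie on the horizontal axis through the center: (h ± c, k).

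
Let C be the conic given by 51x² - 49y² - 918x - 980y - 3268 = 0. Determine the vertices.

(2, -10) and (16, -10)

Group: 51(x² - 18x) -49(y² + 20y) = 3268
51(x - 9)² -49(y + 10)² = 3268 + 4131 - 4900 = 2499
Divide through by 2499 to get (x - 9)²/49 - (y + 10)²/51 = 1.
Hyperbola, center (9, -10), transverse axis horizontal; a² = 49, b² = 51.
a = 7. Vertices at (h ± a, k).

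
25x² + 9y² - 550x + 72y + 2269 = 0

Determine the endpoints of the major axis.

25(x² - 22x) + 9(y² + 8y) = -2269
25(x - 11)² + 9(y + 4)² = -2269 + 3025 + 144 = 900
Divide through by 900 to get (x - 11)²/36 + (y + 4)²/100 = 1.
Ellipse, center (11, -4), major axis vertical; a² = 100, b² = 36.
a = 10. Vertices at (h, k ± a).

(11, -14) and (11, 6)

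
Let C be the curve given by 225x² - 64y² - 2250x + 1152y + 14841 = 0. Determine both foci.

Group the x- and y-terms: 225(x² - 10x) -64(y² - 18y) = -14841
225(x - 5)² -64(y - 9)² = -14841 + 5625 - 5184 = -14400
Dividing both sides by -14400: (y - 9)²/225 - (x - 5)²/64 = 1
Hyperbola, center (5, 9), transverse axis vertical; a² = 225, b² = 64.
c² = a² + b² = 225 + 64 = 289, so c = 17.
Foci lie on the vertical axis through the center: (h, k ± c).

(5, -8) and (5, 26)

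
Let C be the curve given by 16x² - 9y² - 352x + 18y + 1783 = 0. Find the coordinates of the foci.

Group: 16(x² - 22x) -9(y² - 2y) = -1783
Complete the square: 16(x - 11)² -9(y - 1)² = -1783 + 1936 - 9 = 144
Dividing both sides by 144: (x - 11)²/9 - (y - 1)²/16 = 1
Hyperbola, center (11, 1), transverse axis horizontal; a² = 9, b² = 16.
c² = a² + b² = 9 + 16 = 25, so c = 5.
Foci lie on the horizontal axis through the center: (h ± c, k).

(6, 1) and (16, 1)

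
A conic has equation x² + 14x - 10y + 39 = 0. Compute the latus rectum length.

10

Only x is squared. Complete the square in x: (x + 7)² = 10(y + 1).
Vertex (-7, -1); 4p = 10 so p = 5/2. Opens up.
Latus rectum length = |4p| = 10.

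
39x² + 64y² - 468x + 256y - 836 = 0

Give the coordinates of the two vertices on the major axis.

(-2, -2) and (14, -2)

Group the x- and y-terms: 39(x² - 12x) + 64(y² + 4y) = 836
Complete the square in x and y: 39(x - 6)² + 64(y + 2)² = 836 + 1404 + 256 = 2496
Dividing both sides by 2496: (x - 6)²/64 + (y + 2)²/39 = 1
Ellipse, center (6, -2), major axis horizontal; a² = 64, b² = 39.
a = 8. Vertices at (h ± a, k).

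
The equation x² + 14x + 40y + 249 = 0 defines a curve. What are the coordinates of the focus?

(-7, -15)

Only x is squared. Complete the square in x: (x + 7)² = -40(y + 5).
Vertex (-7, -5); 4p = -40 so p = -10. Opens down.
Focus is p units from the vertex along the axis: (h, k + p).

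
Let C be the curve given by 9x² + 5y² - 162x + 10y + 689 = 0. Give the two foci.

(9, -3) and (9, 1)

Rearranging, 9(x² - 18x) + 5(y² + 2y) = -689.
Complete the square: 9(x - 9)² + 5(y + 1)² = -689 + 729 + 5 = 45
Divide by 45: (x - 9)²/5 + (y + 1)²/9 = 1
Ellipse, center (9, -1), major axis vertical; a² = 9, b² = 5.
c² = a² - b² = 9 - 5 = 4, so c = 2.
Foci lie on the vertical axis through the center: (h, k ± c).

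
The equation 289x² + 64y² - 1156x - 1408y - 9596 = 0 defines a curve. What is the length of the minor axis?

16

Rearranging, 289(x² - 4x) + 64(y² - 22y) = 9596.
289(x - 2)² + 64(y - 11)² = 9596 + 1156 + 7744 = 18496
Dividing both sides by 18496: (x - 2)²/64 + (y - 11)²/289 = 1
Ellipse, center (2, 11), major axis vertical; a² = 289, b² = 64.
b² = 64 so b = 8; the minor axis has length 2b = 16.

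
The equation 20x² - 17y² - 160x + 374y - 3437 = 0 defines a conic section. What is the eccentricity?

Collect terms: 20(x² - 8x) -17(y² - 22y) = 3437
Completing the square gives 20(x - 4)² -17(y - 11)² = 3437 + 320 - 2057 = 1700.
Dividing both sides by 1700: (x - 4)²/85 - (y - 11)²/100 = 1
Hyperbola, center (4, 11), transverse axis horizontal; a² = 85, b² = 100.
c² = a² + b² = 185, so c = √185.
e = c/a = √185/√85 = √629/17.

e = √629/17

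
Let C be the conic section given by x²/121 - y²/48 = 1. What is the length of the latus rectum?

96/11

Center (0, 0). The positive term is the x-term, so the transverse axis is horizontal; a² = 121, b² = 48.
Latus rectum length = 2b²/a = 2·48/11 = 96/11.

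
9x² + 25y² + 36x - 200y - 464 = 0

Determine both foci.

Group: 9(x² + 4x) + 25(y² - 8y) = 464
Completing the square gives 9(x + 2)² + 25(y - 4)² = 464 + 36 + 400 = 900.
Divide by 900: (x + 2)²/100 + (y - 4)²/36 = 1
Ellipse, center (-2, 4), major axis horizontal; a² = 100, b² = 36.
c² = a² - b² = 100 - 36 = 64, so c = 8.
Foci lie on the horizontal axis through the center: (h ± c, k).

(-10, 4) and (6, 4)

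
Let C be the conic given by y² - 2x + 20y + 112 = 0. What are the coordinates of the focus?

(13/2, -10)

Only y is squared. Complete the square in y: (y + 10)² = 2(x - 6).
Vertex (6, -10); 4p = 2 so p = 1/2. Opens right.
Focus is p units from the vertex along the axis: (h + p, k).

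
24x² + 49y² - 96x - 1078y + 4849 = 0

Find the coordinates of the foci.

Collect terms: 24(x² - 4x) + 49(y² - 22y) = -4849
Completing the square gives 24(x - 2)² + 49(y - 11)² = -4849 + 96 + 5929 = 1176.
Dividing both sides by 1176: (x - 2)²/49 + (y - 11)²/24 = 1
Ellipse, center (2, 11), major axis horizontal; a² = 49, b² = 24.
c² = a² - b² = 49 - 24 = 25, so c = 5.
Foci lie on the horizontal axis through the center: (h ± c, k).

(-3, 11) and (7, 11)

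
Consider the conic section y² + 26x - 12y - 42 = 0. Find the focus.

Only y is squared. Complete the square in y: (y - 6)² = -26(x - 3).
Vertex (3, 6); 4p = -26 so p = -13/2. Opens left.
Focus is p units from the vertex along the axis: (h + p, k).

(-7/2, 6)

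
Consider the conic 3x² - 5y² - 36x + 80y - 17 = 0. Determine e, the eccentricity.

e = 2√6/3

Collect terms: 3(x² - 12x) -5(y² - 16y) = 17
Completing the square gives 3(x - 6)² -5(y - 8)² = 17 + 108 - 320 = -195.
Divide by -195: (y - 8)²/39 - (x - 6)²/65 = 1
Hyperbola, center (6, 8), transverse axis vertical; a² = 39, b² = 65.
c² = a² + b² = 104, so c = 2√26.
e = c/a = 2√26/√39 = 2√6/3.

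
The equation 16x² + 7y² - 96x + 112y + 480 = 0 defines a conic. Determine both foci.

(3, -11) and (3, -5)

16(x² - 6x) + 7(y² + 16y) = -480
16(x - 3)² + 7(y + 8)² = -480 + 144 + 448 = 112
Dividing both sides by 112: (x - 3)²/7 + (y + 8)²/16 = 1
Ellipse, center (3, -8), major axis vertical; a² = 16, b² = 7.
c² = a² - b² = 16 - 7 = 9, so c = 3.
Foci lie on the vertical axis through the center: (h, k ± c).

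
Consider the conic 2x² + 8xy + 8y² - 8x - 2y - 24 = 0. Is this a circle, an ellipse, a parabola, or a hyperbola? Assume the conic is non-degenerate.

parabola

A = 2, B = 8, C = 8.
Discriminant B² − 4AC = 8² − 4·2·8 = 0.
B² − 4AC = 0 ⇒ parabola.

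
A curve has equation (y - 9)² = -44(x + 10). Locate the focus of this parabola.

(-21, 9)

Vertex (-10, 9); 4p = -44 so p = -11. Opens left.
Focus is p units from the vertex along the axis: (h + p, k).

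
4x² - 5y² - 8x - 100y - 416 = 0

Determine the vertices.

(1, -14) and (1, -6)

Collect terms: 4(x² - 2x) -5(y² + 20y) = 416
Complete the square: 4(x - 1)² -5(y + 10)² = 416 + 4 - 500 = -80
Divide by -80: (y + 10)²/16 - (x - 1)²/20 = 1
Hyperbola, center (1, -10), transverse axis vertical; a² = 16, b² = 20.
a = 4. Vertices at (h, k ± a).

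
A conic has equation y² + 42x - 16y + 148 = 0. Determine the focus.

(-25/2, 8)

Only y is squared. Complete the square in y: (y - 8)² = -42(x + 2).
Vertex (-2, 8); 4p = -42 so p = -21/2. Opens left.
Focus is p units from the vertex along the axis: (h + p, k).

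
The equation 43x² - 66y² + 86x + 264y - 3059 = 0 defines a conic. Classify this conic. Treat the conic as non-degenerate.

No xy term. Coefficients of x² and y² are A = 43, C = -66.
A and C have opposite signs ⇒ hyperbola.

hyperbola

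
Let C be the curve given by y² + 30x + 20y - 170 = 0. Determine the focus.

(3/2, -10)

Only y is squared. Complete the square in y: (y + 10)² = -30(x - 9).
Vertex (9, -10); 4p = -30 so p = -15/2. Opens left.
Focus is p units from the vertex along the axis: (h + p, k).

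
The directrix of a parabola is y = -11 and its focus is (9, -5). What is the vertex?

The vertex is the midpoint between the focus and the directrix along the axis of symmetry.
Axis is vertical (directrix is horizontal). Vertex y-coordinate = (-5 + (-11))/2 = -8; x-coordinate = 9.

(9, -8)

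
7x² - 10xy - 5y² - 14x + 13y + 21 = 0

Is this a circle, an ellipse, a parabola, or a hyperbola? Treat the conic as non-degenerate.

A = 7, B = -10, C = -5.
Discriminant B² − 4AC = (-10)² − 4·7·(-5) = 240.
B² − 4AC > 0 ⇒ hyperbola.

hyperbola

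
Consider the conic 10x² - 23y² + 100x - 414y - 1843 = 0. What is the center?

(-5, -9)

Rearranging, 10(x² + 10x) -23(y² + 18y) = 1843.
Complete the square in x and y: 10(x + 5)² -23(y + 9)² = 1843 + 250 - 1863 = 230
Divide by 230: (x + 5)²/23 - (y + 9)²/10 = 1
Hyperbola with center (-5, -9).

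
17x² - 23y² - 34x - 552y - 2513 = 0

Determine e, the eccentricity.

e = 2√170/17

Collect terms: 17(x² - 2x) -23(y² + 24y) = 2513
Complete the square: 17(x - 1)² -23(y + 12)² = 2513 + 17 - 3312 = -782
Divide by -782: (y + 12)²/34 - (x - 1)²/46 = 1
Hyperbola, center (1, -12), transverse axis vertical; a² = 34, b² = 46.
c² = a² + b² = 80, so c = 4√5.
e = c/a = 4√5/√34 = 2√170/17.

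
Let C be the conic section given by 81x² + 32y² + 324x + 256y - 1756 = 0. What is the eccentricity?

Rearranging, 81(x² + 4x) + 32(y² + 8y) = 1756.
81(x + 2)² + 32(y + 4)² = 1756 + 324 + 512 = 2592
Divide by 2592: (x + 2)²/32 + (y + 4)²/81 = 1
Ellipse, center (-2, -4), major axis vertical; a² = 81, b² = 32.
c² = a² - b² = 49, so c = 7.
e = c/a = 7/9.

e = 7/9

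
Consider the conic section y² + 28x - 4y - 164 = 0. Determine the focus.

Only y is squared. Complete the square in y: (y - 2)² = -28(x - 6).
Vertex (6, 2); 4p = -28 so p = -7. Opens left.
Focus is p units from the vertex along the axis: (h + p, k).

(-1, 2)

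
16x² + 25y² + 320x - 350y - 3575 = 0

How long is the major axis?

40

Group the x- and y-terms: 16(x² + 20x) + 25(y² - 14y) = 3575
16(x + 10)² + 25(y - 7)² = 3575 + 1600 + 1225 = 6400
Dividing both sides by 6400: (x + 10)²/400 + (y - 7)²/256 = 1
Ellipse, center (-10, 7), major axis horizontal; a² = 400, b² = 256.
a² = 400 so a = 20; the major axis has length 2a = 40.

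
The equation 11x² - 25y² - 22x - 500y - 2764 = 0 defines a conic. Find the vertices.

Rearranging, 11(x² - 2x) -25(y² + 20y) = 2764.
Complete the square: 11(x - 1)² -25(y + 10)² = 2764 + 11 - 2500 = 275
Divide through by 275 to get (x - 1)²/25 - (y + 10)²/11 = 1.
Hyperbola, center (1, -10), transverse axis horizontal; a² = 25, b² = 11.
a = 5. Vertices at (h ± a, k).

(-4, -10) and (6, -10)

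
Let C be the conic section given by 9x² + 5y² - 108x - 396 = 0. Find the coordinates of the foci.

9(x² - 12x) + 5y² = 396
9(x - 6)² + 5y² = 396 + 324 + 0 = 720
Dividing both sides by 720: (x - 6)²/80 + y²/144 = 1
Ellipse, center (6, 0), major axis vertical; a² = 144, b² = 80.
c² = a² - b² = 144 - 80 = 64, so c = 8.
Foci lie on the vertical axis through the center: (h, k ± c).

(6, -8) and (6, 8)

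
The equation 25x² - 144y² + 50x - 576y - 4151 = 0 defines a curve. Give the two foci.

Rearranging, 25(x² + 2x) -144(y² + 4y) = 4151.
25(x + 1)² -144(y + 2)² = 4151 + 25 - 576 = 3600
Divide through by 3600 to get (x + 1)²/144 - (y + 2)²/25 = 1.
Hyperbola, center (-1, -2), transverse axis horizontal; a² = 144, b² = 25.
c² = a² + b² = 144 + 25 = 169, so c = 13.
Foci lie on the horizontal axis through the center: (h ± c, k).

(-14, -2) and (12, -2)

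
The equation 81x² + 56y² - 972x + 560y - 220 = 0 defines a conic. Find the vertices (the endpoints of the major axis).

Group the x- and y-terms: 81(x² - 12x) + 56(y² + 10y) = 220
Complete the square in x and y: 81(x - 6)² + 56(y + 5)² = 220 + 2916 + 1400 = 4536
Divide by 4536: (x - 6)²/56 + (y + 5)²/81 = 1
Ellipse, center (6, -5), major axis vertical; a² = 81, b² = 56.
a = 9. Vertices at (h, k ± a).

(6, -14) and (6, 4)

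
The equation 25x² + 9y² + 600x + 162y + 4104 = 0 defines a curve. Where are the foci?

Group: 25(x² + 24x) + 9(y² + 18y) = -4104
25(x + 12)² + 9(y + 9)² = -4104 + 3600 + 729 = 225
Divide through by 225 to get (x + 12)²/9 + (y + 9)²/25 = 1.
Ellipse, center (-12, -9), major axis vertical; a² = 25, b² = 9.
c² = a² - b² = 25 - 9 = 16, so c = 4.
Foci lie on the vertical axis through the center: (h, k ± c).

(-12, -13) and (-12, -5)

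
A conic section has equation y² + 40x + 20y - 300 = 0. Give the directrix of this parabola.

Only y is squared. Complete the square in y: (y + 10)² = -40(x - 10).
Vertex (10, -10); 4p = -40 so p = -10. Opens left.
Directrix is the vertical line x = h − p = 10 − (-10) = 20.

x = 20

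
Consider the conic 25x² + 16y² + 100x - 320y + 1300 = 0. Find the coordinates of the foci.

(-2, 7) and (-2, 13)

Rearranging, 25(x² + 4x) + 16(y² - 20y) = -1300.
Complete the square: 25(x + 2)² + 16(y - 10)² = -1300 + 100 + 1600 = 400
Divide through by 400 to get (x + 2)²/16 + (y - 10)²/25 = 1.
Ellipse, center (-2, 10), major axis vertical; a² = 25, b² = 16.
c² = a² - b² = 25 - 16 = 9, so c = 3.
Foci lie on the vertical axis through the center: (h, k ± c).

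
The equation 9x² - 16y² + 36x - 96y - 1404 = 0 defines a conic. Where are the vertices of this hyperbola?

(-14, -3) and (10, -3)

Collect terms: 9(x² + 4x) -16(y² + 6y) = 1404
Complete the square in x and y: 9(x + 2)² -16(y + 3)² = 1404 + 36 - 144 = 1296
Divide by 1296: (x + 2)²/144 - (y + 3)²/81 = 1
Hyperbola, center (-2, -3), transverse axis horizontal; a² = 144, b² = 81.
a = 12. Vertices at (h ± a, k).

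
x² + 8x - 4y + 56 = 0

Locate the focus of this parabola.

Only x is squared. Complete the square in x: (x + 4)² = 4(y - 10).
Vertex (-4, 10); 4p = 4 so p = 1. Opens up.
Focus is p units from the vertex along the axis: (h, k + p).

(-4, 11)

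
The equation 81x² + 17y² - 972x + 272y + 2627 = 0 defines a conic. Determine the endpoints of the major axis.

Rearranging, 81(x² - 12x) + 17(y² + 16y) = -2627.
Complete the square: 81(x - 6)² + 17(y + 8)² = -2627 + 2916 + 1088 = 1377
Dividing both sides by 1377: (x - 6)²/17 + (y + 8)²/81 = 1
Ellipse, center (6, -8), major axis vertical; a² = 81, b² = 17.
a = 9. Vertices at (h, k ± a).

(6, -17) and (6, 1)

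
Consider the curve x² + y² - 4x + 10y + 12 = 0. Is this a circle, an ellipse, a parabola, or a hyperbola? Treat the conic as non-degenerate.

No xy term. Coefficients of x² and y² are A = 1, C = 1.
A = C (same sign) ⇒ circle.

circle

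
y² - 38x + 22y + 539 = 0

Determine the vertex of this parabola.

Only y is squared. Complete the square in y: (y + 11)² = 38(x - 11).
Vertex (11, -11); 4p = 38 so p = 19/2. Opens right.

(11, -11)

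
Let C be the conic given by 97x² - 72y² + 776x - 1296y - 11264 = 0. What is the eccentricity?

Collect terms: 97(x² + 8x) -72(y² + 18y) = 11264
97(x + 4)² -72(y + 9)² = 11264 + 1552 - 5832 = 6984
Divide through by 6984 to get (x + 4)²/72 - (y + 9)²/97 = 1.
Hyperbola, center (-4, -9), transverse axis horizontal; a² = 72, b² = 97.
c² = a² + b² = 169, so c = 13.
e = c/a = 13/6√2 = 13√2/12.

e = 13√2/12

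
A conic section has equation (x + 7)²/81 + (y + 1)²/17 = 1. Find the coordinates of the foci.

Center (-7, -1). The larger denominator 81 sits under the x-term, so the major axis is horizontal; a² = 81, b² = 17.
c² = a² - b² = 81 - 17 = 64, so c = 8.
Foci lie on the horizontal axis through the center: (h ± c, k).

(-15, -1) and (1, -1)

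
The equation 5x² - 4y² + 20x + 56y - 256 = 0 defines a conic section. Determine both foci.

(-8, 7) and (4, 7)

Group the x- and y-terms: 5(x² + 4x) -4(y² - 14y) = 256
Complete the square: 5(x + 2)² -4(y - 7)² = 256 + 20 - 196 = 80
Divide by 80: (x + 2)²/16 - (y - 7)²/20 = 1
Hyperbola, center (-2, 7), transverse axis horizontal; a² = 16, b² = 20.
c² = a² + b² = 16 + 20 = 36, so c = 6.
Foci lie on the horizontal axis through the center: (h ± c, k).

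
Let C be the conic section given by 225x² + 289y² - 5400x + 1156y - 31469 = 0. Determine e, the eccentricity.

e = 8/17

225(x² - 24x) + 289(y² + 4y) = 31469
Completing the square gives 225(x - 12)² + 289(y + 2)² = 31469 + 32400 + 1156 = 65025.
Divide through by 65025 to get (x - 12)²/289 + (y + 2)²/225 = 1.
Ellipse, center (12, -2), major axis horizontal; a² = 289, b² = 225.
c² = a² - b² = 64, so c = 8.
e = c/a = 8/17.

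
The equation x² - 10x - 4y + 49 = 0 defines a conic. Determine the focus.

Only x is squared. Complete the square in x: (x - 5)² = 4(y - 6).
Vertex (5, 6); 4p = 4 so p = 1. Opens up.
Focus is p units from the vertex along the axis: (h, k + p).

(5, 7)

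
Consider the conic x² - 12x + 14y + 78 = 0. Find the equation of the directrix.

Only x is squared. Complete the square in x: (x - 6)² = -14(y + 3).
Vertex (6, -3); 4p = -14 so p = -7/2. Opens down.
Directrix is the horizontal line y = k − p = -3 − (-7/2) = 1/2.

y = 1/2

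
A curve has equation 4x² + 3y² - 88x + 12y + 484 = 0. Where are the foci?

Collect terms: 4(x² - 22x) + 3(y² + 4y) = -484
Complete the square in x and y: 4(x - 11)² + 3(y + 2)² = -484 + 484 + 12 = 12
Dividing both sides by 12: (x - 11)²/3 + (y + 2)²/4 = 1
Ellipse, center (11, -2), major axis vertical; a² = 4, b² = 3.
c² = a² - b² = 4 - 3 = 1, so c = 1.
Foci lie on the vertical axis through the center: (h, k ± c).

(11, -3) and (11, -1)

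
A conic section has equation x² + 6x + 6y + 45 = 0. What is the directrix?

y = -9/2

Only x is squared. Complete the square in x: (x + 3)² = -6(y + 6).
Vertex (-3, -6); 4p = -6 so p = -3/2. Opens down.
Directrix is the horizontal line y = k − p = -6 − (-3/2) = -9/2.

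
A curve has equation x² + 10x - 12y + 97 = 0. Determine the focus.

(-5, 9)

Only x is squared. Complete the square in x: (x + 5)² = 12(y - 6).
Vertex (-5, 6); 4p = 12 so p = 3. Opens up.
Focus is p units from the vertex along the axis: (h, k + p).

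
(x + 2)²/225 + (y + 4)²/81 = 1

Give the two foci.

(-14, -4) and (10, -4)

Center (-2, -4). The larger denominator 225 sits under the x-term, so the major axis is horizontal; a² = 225, b² = 81.
c² = a² - b² = 225 - 81 = 144, so c = 12.
Foci lie on the horizontal axis through the center: (h ± c, k).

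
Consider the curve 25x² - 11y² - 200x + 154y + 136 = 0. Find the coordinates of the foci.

Group the x- and y-terms: 25(x² - 8x) -11(y² - 14y) = -136
Complete the square in x and y: 25(x - 4)² -11(y - 7)² = -136 + 400 - 539 = -275
Dividing both sides by -275: (y - 7)²/25 - (x - 4)²/11 = 1
Hyperbola, center (4, 7), transverse axis vertical; a² = 25, b² = 11.
c² = a² + b² = 25 + 11 = 36, so c = 6.
Foci lie on the vertical axis through the center: (h, k ± c).

(4, 1) and (4, 13)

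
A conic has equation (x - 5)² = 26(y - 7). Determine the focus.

Vertex (5, 7); 4p = 26 so p = 13/2. Opens up.
Focus is p units from the vertex along the axis: (h, k + p).

(5, 27/2)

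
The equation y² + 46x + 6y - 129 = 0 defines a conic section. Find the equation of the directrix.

Only y is squared. Complete the square in y: (y + 3)² = -46(x - 3).
Vertex (3, -3); 4p = -46 so p = -23/2. Opens left.
Directrix is the vertical line x = h − p = 3 − (-23/2) = 29/2.

x = 29/2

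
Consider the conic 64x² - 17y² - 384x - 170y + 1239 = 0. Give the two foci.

64(x² - 6x) -17(y² + 10y) = -1239
Completing the square gives 64(x - 3)² -17(y + 5)² = -1239 + 576 - 425 = -1088.
Divide through by -1088 to get (y + 5)²/64 - (x - 3)²/17 = 1.
Hyperbola, center (3, -5), transverse axis vertical; a² = 64, b² = 17.
c² = a² + b² = 64 + 17 = 81, so c = 9.
Foci lie on the vertical axis through the center: (h, k ± c).

(3, -14) and (3, 4)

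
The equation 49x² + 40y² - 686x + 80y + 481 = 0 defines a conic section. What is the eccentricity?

Group the x- and y-terms: 49(x² - 14x) + 40(y² + 2y) = -481
Complete the square in x and y: 49(x - 7)² + 40(y + 1)² = -481 + 2401 + 40 = 1960
Dividing both sides by 1960: (x - 7)²/40 + (y + 1)²/49 = 1
Ellipse, center (7, -1), major axis vertical; a² = 49, b² = 40.
c² = a² - b² = 9, so c = 3.
e = c/a = 3/7.

e = 3/7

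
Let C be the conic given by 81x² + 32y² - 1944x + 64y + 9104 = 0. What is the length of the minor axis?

81(x² - 24x) + 32(y² + 2y) = -9104
Complete the square: 81(x - 12)² + 32(y + 1)² = -9104 + 11664 + 32 = 2592
Divide by 2592: (x - 12)²/32 + (y + 1)²/81 = 1
Ellipse, center (12, -1), major axis vertical; a² = 81, b² = 32.
b² = 32 so b = 4√2; the minor axis has length 2b = 8√2.

8√2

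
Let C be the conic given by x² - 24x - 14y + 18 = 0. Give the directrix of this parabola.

Only x is squared. Complete the square in x: (x - 12)² = 14(y + 9).
Vertex (12, -9); 4p = 14 so p = 7/2. Opens up.
Directrix is the horizontal line y = k − p = -9 − (7/2) = -25/2.

y = -25/2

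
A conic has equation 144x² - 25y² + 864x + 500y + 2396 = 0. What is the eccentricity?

144(x² + 6x) -25(y² - 20y) = -2396
Complete the square in x and y: 144(x + 3)² -25(y - 10)² = -2396 + 1296 - 2500 = -3600
Divide through by -3600 to get (y - 10)²/144 - (x + 3)²/25 = 1.
Hyperbola, center (-3, 10), transverse axis vertical; a² = 144, b² = 25.
c² = a² + b² = 169, so c = 13.
e = c/a = 13/12.

e = 13/12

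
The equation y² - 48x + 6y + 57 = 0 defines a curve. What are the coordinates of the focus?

Only y is squared. Complete the square in y: (y + 3)² = 48(x - 1).
Vertex (1, -3); 4p = 48 so p = 12. Opens right.
Focus is p units from the vertex along the axis: (h + p, k).

(13, -3)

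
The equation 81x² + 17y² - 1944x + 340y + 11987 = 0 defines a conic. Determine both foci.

(12, -18) and (12, -2)

Group the x- and y-terms: 81(x² - 24x) + 17(y² + 20y) = -11987
Complete the square in x and y: 81(x - 12)² + 17(y + 10)² = -11987 + 11664 + 1700 = 1377
Dividing both sides by 1377: (x - 12)²/17 + (y + 10)²/81 = 1
Ellipse, center (12, -10), major axis vertical; a² = 81, b² = 17.
c² = a² - b² = 81 - 17 = 64, so c = 8.
Foci lie on the vertical axis through the center: (h, k ± c).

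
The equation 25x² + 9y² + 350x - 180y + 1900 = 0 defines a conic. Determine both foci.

(-7, 6) and (-7, 14)

Rearranging, 25(x² + 14x) + 9(y² - 20y) = -1900.
Complete the square in x and y: 25(x + 7)² + 9(y - 10)² = -1900 + 1225 + 900 = 225
Divide through by 225 to get (x + 7)²/9 + (y - 10)²/25 = 1.
Ellipse, center (-7, 10), major axis vertical; a² = 25, b² = 9.
c² = a² - b² = 25 - 9 = 16, so c = 4.
Foci lie on the vertical axis through the center: (h, k ± c).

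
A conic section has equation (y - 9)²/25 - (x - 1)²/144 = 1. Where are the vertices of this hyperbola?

(1, 4) and (1, 14)

Center (1, 9). The positive term is the y-term, so the transverse axis is vertical; a² = 25, b² = 144.
a = 5. Vertices at (h, k ± a).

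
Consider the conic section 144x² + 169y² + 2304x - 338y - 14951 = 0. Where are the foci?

Rearranging, 144(x² + 16x) + 169(y² - 2y) = 14951.
Complete the square: 144(x + 8)² + 169(y - 1)² = 14951 + 9216 + 169 = 24336
Divide by 24336: (x + 8)²/169 + (y - 1)²/144 = 1
Ellipse, center (-8, 1), major axis horizontal; a² = 169, b² = 144.
c² = a² - b² = 169 - 144 = 25, so c = 5.
Foci lie on the horizontal axis through the center: (h ± c, k).

(-13, 1) and (-3, 1)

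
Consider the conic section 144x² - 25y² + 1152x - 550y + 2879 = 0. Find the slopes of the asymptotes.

Rearranging, 144(x² + 8x) -25(y² + 22y) = -2879.
Complete the square in x and y: 144(x + 4)² -25(y + 11)² = -2879 + 2304 - 3025 = -3600
Dividing both sides by -3600: (y + 11)²/144 - (x + 4)²/25 = 1
Hyperbola, center (-4, -11), transverse axis vertical; a² = 144, b² = 25.
For a vertical hyperbola the asymptotes have slope ±a/b.
Here that is ±12/5.

12/5 and -12/5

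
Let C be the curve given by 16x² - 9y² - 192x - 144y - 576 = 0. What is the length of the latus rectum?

64/3

Collect terms: 16(x² - 12x) -9(y² + 16y) = 576
Completing the square gives 16(x - 6)² -9(y + 8)² = 576 + 576 - 576 = 576.
Dividing both sides by 576: (x - 6)²/36 - (y + 8)²/64 = 1
Hyperbola, center (6, -8), transverse axis horizontal; a² = 36, b² = 64.
Latus rectum length = 2b²/a = 2·64/6 = 64/3.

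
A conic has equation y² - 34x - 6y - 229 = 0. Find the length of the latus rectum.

34

Only y is squared. Complete the square in y: (y - 3)² = 34(x + 7).
Vertex (-7, 3); 4p = 34 so p = 17/2. Opens right.
Latus rectum length = |4p| = 34.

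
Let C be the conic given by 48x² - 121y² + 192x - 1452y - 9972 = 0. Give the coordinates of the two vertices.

(-13, -6) and (9, -6)

48(x² + 4x) -121(y² + 12y) = 9972
Complete the square in x and y: 48(x + 2)² -121(y + 6)² = 9972 + 192 - 4356 = 5808
Dividing both sides by 5808: (x + 2)²/121 - (y + 6)²/48 = 1
Hyperbola, center (-2, -6), transverse axis horizontal; a² = 121, b² = 48.
a = 11. Vertices at (h ± a, k).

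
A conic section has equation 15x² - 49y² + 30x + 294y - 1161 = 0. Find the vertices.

Group the x- and y-terms: 15(x² + 2x) -49(y² - 6y) = 1161
Completing the square gives 15(x + 1)² -49(y - 3)² = 1161 + 15 - 441 = 735.
Divide through by 735 to get (x + 1)²/49 - (y - 3)²/15 = 1.
Hyperbola, center (-1, 3), transverse axis horizontal; a² = 49, b² = 15.
a = 7. Vertices at (h ± a, k).

(-8, 3) and (6, 3)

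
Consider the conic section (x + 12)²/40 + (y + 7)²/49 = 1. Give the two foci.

Center (-12, -7). The larger denominator 49 sits under the y-term, so the major axis is vertical; a² = 49, b² = 40.
c² = a² - b² = 49 - 40 = 9, so c = 3.
Foci lie on the vertical axis through the center: (h, k ± c).

(-12, -10) and (-12, -4)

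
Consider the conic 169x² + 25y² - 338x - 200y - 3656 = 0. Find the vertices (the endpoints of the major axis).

Collect terms: 169(x² - 2x) + 25(y² - 8y) = 3656
Complete the square in x and y: 169(x - 1)² + 25(y - 4)² = 3656 + 169 + 400 = 4225
Divide by 4225: (x - 1)²/25 + (y - 4)²/169 = 1
Ellipse, center (1, 4), major axis vertical; a² = 169, b² = 25.
a = 13. Vertices at (h, k ± a).

(1, -9) and (1, 17)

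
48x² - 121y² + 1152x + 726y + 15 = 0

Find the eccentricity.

Collect terms: 48(x² + 24x) -121(y² - 6y) = -15
48(x + 12)² -121(y - 3)² = -15 + 6912 - 1089 = 5808
Divide through by 5808 to get (x + 12)²/121 - (y - 3)²/48 = 1.
Hyperbola, center (-12, 3), transverse axis horizontal; a² = 121, b² = 48.
c² = a² + b² = 169, so c = 13.
e = c/a = 13/11.

e = 13/11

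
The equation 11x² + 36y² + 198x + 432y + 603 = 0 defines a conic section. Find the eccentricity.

11(x² + 18x) + 36(y² + 12y) = -603
11(x + 9)² + 36(y + 6)² = -603 + 891 + 1296 = 1584
Dividing both sides by 1584: (x + 9)²/144 + (y + 6)²/44 = 1
Ellipse, center (-9, -6), major axis horizontal; a² = 144, b² = 44.
c² = a² - b² = 100, so c = 10.
e = c/a = 10/12 = 5/6.

e = 5/6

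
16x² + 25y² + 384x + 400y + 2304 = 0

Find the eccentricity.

Rearranging, 16(x² + 24x) + 25(y² + 16y) = -2304.
Completing the square gives 16(x + 12)² + 25(y + 8)² = -2304 + 2304 + 1600 = 1600.
Dividing both sides by 1600: (x + 12)²/100 + (y + 8)²/64 = 1
Ellipse, center (-12, -8), major axis horizontal; a² = 100, b² = 64.
c² = a² - b² = 36, so c = 6.
e = c/a = 6/10 = 3/5.

e = 3/5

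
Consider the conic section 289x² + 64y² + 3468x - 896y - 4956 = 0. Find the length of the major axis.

34

Group: 289(x² + 12x) + 64(y² - 14y) = 4956
289(x + 6)² + 64(y - 7)² = 4956 + 10404 + 3136 = 18496
Divide by 18496: (x + 6)²/64 + (y - 7)²/289 = 1
Ellipse, center (-6, 7), major axis vertical; a² = 289, b² = 64.
a² = 289 so a = 17; the major axis has length 2a = 34.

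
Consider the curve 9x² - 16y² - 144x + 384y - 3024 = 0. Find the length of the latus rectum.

Group: 9(x² - 16x) -16(y² - 24y) = 3024
Complete the square: 9(x - 8)² -16(y - 12)² = 3024 + 576 - 2304 = 1296
Divide by 1296: (x - 8)²/144 - (y - 12)²/81 = 1
Hyperbola, center (8, 12), transverse axis horizontal; a² = 144, b² = 81.
Latus rectum length = 2b²/a = 2·81/12 = 27/2.

27/2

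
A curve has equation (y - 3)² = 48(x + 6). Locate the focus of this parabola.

Vertex (-6, 3); 4p = 48 so p = 12. Opens right.
Focus is p units from the vertex along the axis: (h + p, k).

(6, 3)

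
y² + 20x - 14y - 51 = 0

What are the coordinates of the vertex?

Only y is squared. Complete the square in y: (y - 7)² = -20(x - 5).
Vertex (5, 7); 4p = -20 so p = -5. Opens left.

(5, 7)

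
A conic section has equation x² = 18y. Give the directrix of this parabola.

Vertex (0, 0); 4p = 18 so p = 9/2. Opens up.
Directrix is the horizontal line y = k − p = 0 − (9/2) = -9/2.

y = -9/2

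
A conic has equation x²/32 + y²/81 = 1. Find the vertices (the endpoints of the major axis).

(0, -9) and (0, 9)

Center (0, 0). The larger denominator 81 sits under the y-term, so the major axis is vertical; a² = 81, b² = 32.
a = 9. Vertices at (h, k ± a).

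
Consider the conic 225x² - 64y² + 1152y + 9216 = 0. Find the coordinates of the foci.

Rearranging, 225x² -64(y² - 18y) = -9216.
Completing the square gives 225x² -64(y - 9)² = -9216 + 0 - 5184 = -14400.
Dividing both sides by -14400: (y - 9)²/225 - x²/64 = 1
Hyperbola, center (0, 9), transverse axis vertical; a² = 225, b² = 64.
c² = a² + b² = 225 + 64 = 289, so c = 17.
Foci lie on the vertical axis through the center: (h, k ± c).

(0, -8) and (0, 26)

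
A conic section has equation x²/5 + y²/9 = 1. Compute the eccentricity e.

e = 2/3

Center (0, 0). The larger denominator 9 sits under the y-term, so the major axis is vertical; a² = 9, b² = 5.
c² = a² - b² = 4, so c = 2.
e = c/a = 2/3.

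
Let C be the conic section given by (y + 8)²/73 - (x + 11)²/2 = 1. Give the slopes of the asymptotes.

Center (-11, -8). The positive term is the y-term, so the transverse axis is vertical; a² = 73, b² = 2.
For a vertical hyperbola the asymptotes have slope ±a/b.
Here that is ±√73/√2 = ±√146/2.

√146/2 and -√146/2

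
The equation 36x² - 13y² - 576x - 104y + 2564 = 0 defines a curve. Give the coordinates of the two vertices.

Rearranging, 36(x² - 16x) -13(y² + 8y) = -2564.
Completing the square gives 36(x - 8)² -13(y + 4)² = -2564 + 2304 - 208 = -468.
Divide through by -468 to get (y + 4)²/36 - (x - 8)²/13 = 1.
Hyperbola, center (8, -4), transverse axis vertical; a² = 36, b² = 13.
a = 6. Vertices at (h, k ± a).

(8, -10) and (8, 2)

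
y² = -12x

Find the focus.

Vertex (0, 0); 4p = -12 so p = -3. Opens left.
Focus is p units from the vertex along the axis: (h + p, k).

(-3, 0)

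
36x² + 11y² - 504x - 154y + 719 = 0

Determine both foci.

Group: 36(x² - 14x) + 11(y² - 14y) = -719
36(x - 7)² + 11(y - 7)² = -719 + 1764 + 539 = 1584
Dividing both sides by 1584: (x - 7)²/44 + (y - 7)²/144 = 1
Ellipse, center (7, 7), major axis vertical; a² = 144, b² = 44.
c² = a² - b² = 144 - 44 = 100, so c = 10.
Foci lie on the vertical axis through the center: (h, k ± c).

(7, -3) and (7, 17)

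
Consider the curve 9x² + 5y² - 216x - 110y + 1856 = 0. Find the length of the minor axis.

9(x² - 24x) + 5(y² - 22y) = -1856
9(x - 12)² + 5(y - 11)² = -1856 + 1296 + 605 = 45
Divide through by 45 to get (x - 12)²/5 + (y - 11)²/9 = 1.
Ellipse, center (12, 11), major axis vertical; a² = 9, b² = 5.
b² = 5 so b = √5; the minor axis has length 2b = 2√5.

2√5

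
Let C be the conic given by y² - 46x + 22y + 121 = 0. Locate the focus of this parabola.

Only y is squared. Complete the square in y: (y + 11)² = 46x.
Vertex (0, -11); 4p = 46 so p = 23/2. Opens right.
Focus is p units from the vertex along the axis: (h + p, k).

(23/2, -11)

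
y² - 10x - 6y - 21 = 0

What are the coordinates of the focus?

Only y is squared. Complete the square in y: (y - 3)² = 10(x + 3).
Vertex (-3, 3); 4p = 10 so p = 5/2. Opens right.
Focus is p units from the vertex along the axis: (h + p, k).

(-1/2, 3)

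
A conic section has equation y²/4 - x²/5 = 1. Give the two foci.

(0, -3) and (0, 3)

Center (0, 0). The positive term is the y-term, so the transverse axis is vertical; a² = 4, b² = 5.
c² = a² + b² = 4 + 5 = 9, so c = 3.
Foci lie on the vertical axis through the center: (h, k ± c).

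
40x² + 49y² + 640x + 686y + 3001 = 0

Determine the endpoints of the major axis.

(-15, -7) and (-1, -7)

Group the x- and y-terms: 40(x² + 16x) + 49(y² + 14y) = -3001
Complete the square: 40(x + 8)² + 49(y + 7)² = -3001 + 2560 + 2401 = 1960
Dividing both sides by 1960: (x + 8)²/49 + (y + 7)²/40 = 1
Ellipse, center (-8, -7), major axis horizontal; a² = 49, b² = 40.
a = 7. Vertices at (h ± a, k).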